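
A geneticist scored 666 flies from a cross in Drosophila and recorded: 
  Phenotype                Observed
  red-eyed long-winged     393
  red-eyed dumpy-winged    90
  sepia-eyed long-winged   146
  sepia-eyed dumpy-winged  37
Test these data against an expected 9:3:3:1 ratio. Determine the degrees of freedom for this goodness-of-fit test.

A goodness-of-fit test with 4 phenotype classes has df = 4 − 1 = 3.

3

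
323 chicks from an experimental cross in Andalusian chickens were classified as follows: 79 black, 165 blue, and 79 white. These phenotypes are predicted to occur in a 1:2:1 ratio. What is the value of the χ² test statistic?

The 1:2:1 ratio has 4 parts, so with N = 323 the expected counts are:
  black: 323 × 1/4 = 80.75
  blue: 323 × 2/4 = 161.5
  white: 323 × 1/4 = 80.75
χ² = Σ (O − E)² / E
  black: (79 − 80.75)² / 80.75 = 0.0379
  blue: (165 − 161.5)² / 161.5 = 0.0759
  white: (79 − 80.75)² / 80.75 = 0.0379
χ² = 0.0379 + 0.0759 + 0.0379 = 0.1517 ≈ 0.152

0.152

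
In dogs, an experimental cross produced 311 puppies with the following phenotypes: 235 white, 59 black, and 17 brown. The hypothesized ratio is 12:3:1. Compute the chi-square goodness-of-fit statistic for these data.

0.327

Under the 12:3:1 hypothesis (Σ ratio = 16, N = 311):
  white: 311 × 12/16 = 233.25
  black: 311 × 3/16 = 58.3125
  brown: 311 × 1/16 = 19.4375
χ² = Σ (O − E)² / E
  white: (235 − 233.25)² / 233.25 = 0.0131
  black: (59 − 58.3125)² / 58.3125 = 0.0081
  brown: (17 − 19.4375)² / 19.4375 = 0.3057
χ² = 0.0131 + 0.0081 + 0.3057 = 0.3269 ≈ 0.327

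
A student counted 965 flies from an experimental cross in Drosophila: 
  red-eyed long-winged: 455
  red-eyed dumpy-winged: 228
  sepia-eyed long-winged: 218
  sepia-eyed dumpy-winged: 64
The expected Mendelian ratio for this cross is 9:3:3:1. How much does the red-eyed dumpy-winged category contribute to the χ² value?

12.241

Under the 9:3:3:1 hypothesis (Σ ratio = 16, N = 965):
  red-eyed long-winged: 965 × 9/16 = 542.8125
  red-eyed dumpy-winged: 965 × 3/16 = 180.9375
  sepia-eyed long-winged: 965 × 3/16 = 180.9375
  sepia-eyed dumpy-winged: 965 × 1/16 = 60.3125
Contribution of red-eyed dumpy-winged: (228 − 180.9375)² / 180.9375 = 12.2411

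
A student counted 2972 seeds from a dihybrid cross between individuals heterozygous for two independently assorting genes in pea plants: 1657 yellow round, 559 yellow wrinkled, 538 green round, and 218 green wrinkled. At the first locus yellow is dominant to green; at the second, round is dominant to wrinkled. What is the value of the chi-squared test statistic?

6.400

A dihybrid F₂ with independent assortment and complete dominance at both loci gives a 9:3:3:1 phenotypic ratio.
Under the 9:3:3:1 hypothesis (Σ ratio = 16, N = 2972):
  yellow round: 2972 × 9/16 = 1671.75
  yellow wrinkled: 2972 × 3/16 = 557.25
  green round: 2972 × 3/16 = 557.25
  green wrinkled: 2972 × 1/16 = 185.75
χ² = Σ (O − E)² / E
  yellow round: (1657 − 1671.75)² / 1671.75 = 0.1301
  yellow wrinkled: (559 − 557.25)² / 557.25 = 0.0055
  green round: (538 − 557.25)² / 557.25 = 0.6650
  green wrinkled: (218 − 185.75)² / 185.75 = 5.5993
χ² = 0.1301 + 0.0055 + 0.6650 + 5.5993 = 6.3999 ≈ 6.400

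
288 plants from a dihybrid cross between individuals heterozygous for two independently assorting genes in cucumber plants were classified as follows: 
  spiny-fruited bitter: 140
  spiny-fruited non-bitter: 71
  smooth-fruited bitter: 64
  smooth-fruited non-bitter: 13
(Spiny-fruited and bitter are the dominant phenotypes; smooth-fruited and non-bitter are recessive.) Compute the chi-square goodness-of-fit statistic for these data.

11.580

A dihybrid F₂ with independent assortment and complete dominance at both loci gives a 9:3:3:1 phenotypic ratio.
Expected counts for N = 288 under a 9:3:3:1 ratio (total parts = 16):
  spiny-fruited bitter: 288 × 9/16 = 162
  spiny-fruited non-bitter: 288 × 3/16 = 54
  smooth-fruited bitter: 288 × 3/16 = 54
  smooth-fruited non-bitter: 288 × 1/16 = 18
χ² = Σ (O − E)² / E
  spiny-fruited bitter: (140 − 162)² / 162 = 2.9877
  spiny-fruited non-bitter: (71 − 54)² / 54 = 5.3519
  smooth-fruited bitter: (64 − 54)² / 54 = 1.8519
  smooth-fruited non-bitter: (13 − 18)² / 18 = 1.3889
χ² = 2.9877 + 5.3519 + 1.8519 + 1.3889 = 11.5804 ≈ 11.580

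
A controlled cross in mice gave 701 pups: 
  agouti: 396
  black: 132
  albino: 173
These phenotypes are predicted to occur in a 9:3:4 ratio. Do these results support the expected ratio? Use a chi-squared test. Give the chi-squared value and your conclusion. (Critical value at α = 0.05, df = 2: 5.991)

Under the 9:3:4 hypothesis (Σ ratio = 16, N = 701):
  agouti: 701 × 9/16 = 394.3125
  black: 701 × 3/16 = 131.4375
  albino: 701 × 4/16 = 175.25
χ² = Σ (O − E)² / E
  agouti: (396 − 394.3125)² / 394.3125 = 0.0072
  black: (132 − 131.4375)² / 131.4375 = 0.0024
  albino: (173 − 175.25)² / 175.25 = 0.0289
χ² = 0.0072 + 0.0024 + 0.0289 = 0.0385 ≈ 0.039
Degrees of freedom = 3 − 1 = 2; critical value at α = 0.05 is 5.991.
Since 0.039 < 5.991, we fail to reject the null hypothesis — the data are consistent with the 9:3:4 ratio.

0.039; consistent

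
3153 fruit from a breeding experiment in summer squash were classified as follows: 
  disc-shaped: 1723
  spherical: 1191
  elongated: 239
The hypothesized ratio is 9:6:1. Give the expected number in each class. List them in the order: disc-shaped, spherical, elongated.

Total ratio parts = 16. Expected numbers out of 3153:
  disc-shaped: 3153 × 9/16 = 1773.5625
  spherical: 3153 × 6/16 = 1182.375
  elongated: 3153 × 1/16 = 197.0625

1773.5625, 1182.375, 197.0625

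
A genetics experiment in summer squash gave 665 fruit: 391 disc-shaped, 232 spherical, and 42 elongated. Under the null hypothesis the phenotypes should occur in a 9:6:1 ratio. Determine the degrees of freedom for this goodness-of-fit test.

A goodness-of-fit test with 3 phenotype classes has df = 3 − 1 = 2.

2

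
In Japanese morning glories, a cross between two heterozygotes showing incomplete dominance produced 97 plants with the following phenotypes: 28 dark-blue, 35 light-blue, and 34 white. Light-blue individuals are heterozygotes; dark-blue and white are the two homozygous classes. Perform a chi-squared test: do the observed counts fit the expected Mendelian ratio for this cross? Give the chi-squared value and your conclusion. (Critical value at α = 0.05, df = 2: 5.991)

With incomplete dominance, a heterozygote × heterozygote cross gives a 1:2:1 phenotypic ratio.
Under the 1:2:1 hypothesis (Σ ratio = 4, N = 97):
  dark-blue: 97 × 1/4 = 24.25
  light-blue: 97 × 2/4 = 48.5
  white: 97 × 1/4 = 24.25
χ² = Σ (O − E)² / E
  dark-blue: (28 − 24.25)² / 24.25 = 0.5799
  light-blue: (35 − 48.5)² / 48.5 = 3.7577
  white: (34 − 24.25)² / 24.25 = 3.9201
χ² = 0.5799 + 3.7577 + 3.9201 = 8.2577 ≈ 8.258
Degrees of freedom = 3 − 1 = 2; critical value at α = 0.05 is 5.991.
Since 8.258 > 5.991, we reject the null hypothesis — the data do not fit the 1:2:1 ratio.

8.258; not consistent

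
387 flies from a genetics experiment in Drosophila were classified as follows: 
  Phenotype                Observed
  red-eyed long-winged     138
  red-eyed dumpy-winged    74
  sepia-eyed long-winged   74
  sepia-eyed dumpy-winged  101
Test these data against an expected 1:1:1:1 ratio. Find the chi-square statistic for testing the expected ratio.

28.473

Expected counts for N = 387 under a 1:1:1:1 ratio (total parts = 4):
  red-eyed long-winged: 387 × 1/4 = 96.75
  red-eyed dumpy-winged: 387 × 1/4 = 96.75
  sepia-eyed long-winged: 387 × 1/4 = 96.75
  sepia-eyed dumpy-winged: 387 × 1/4 = 96.75
χ² = Σ (O − E)² / E
  red-eyed long-winged: (138 − 96.75)² / 96.75 = 17.5872
  red-eyed dumpy-winged: (74 − 96.75)² / 96.75 = 5.3495
  sepia-eyed long-winged: (74 − 96.75)² / 96.75 = 5.3495
  sepia-eyed dumpy-winged: (101 − 96.75)² / 96.75 = 0.1867
χ² = 17.5872 + 5.3495 + 5.3495 + 0.1867 = 28.4729 ≈ 28.473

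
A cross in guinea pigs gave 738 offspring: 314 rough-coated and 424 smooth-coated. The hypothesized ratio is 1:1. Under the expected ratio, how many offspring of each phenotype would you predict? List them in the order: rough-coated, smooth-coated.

Expected counts for N = 738 under a 1:1 ratio (total parts = 2):
  rough-coated: 738 × 1/2 = 369
  smooth-coated: 738 × 1/2 = 369

369, 369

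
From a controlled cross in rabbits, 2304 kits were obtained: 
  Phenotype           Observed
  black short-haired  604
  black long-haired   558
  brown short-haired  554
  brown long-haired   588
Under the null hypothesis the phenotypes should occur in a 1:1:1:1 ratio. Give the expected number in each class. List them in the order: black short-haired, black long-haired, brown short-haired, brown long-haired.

576, 576, 576, 576

The 1:1:1:1 ratio has 4 parts, so with N = 2304 the expected counts are:
  black short-haired: 2304 × 1/4 = 576
  black long-haired: 2304 × 1/4 = 576
  brown short-haired: 2304 × 1/4 = 576
  brown long-haired: 2304 × 1/4 = 576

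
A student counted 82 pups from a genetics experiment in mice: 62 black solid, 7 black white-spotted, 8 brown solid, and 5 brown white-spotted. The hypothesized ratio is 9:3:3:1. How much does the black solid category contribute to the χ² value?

Expected counts for N = 82 under a 9:3:3:1 ratio (total parts = 16):
  black solid: 82 × 9/16 = 46.125
  black white-spotted: 82 × 3/16 = 15.375
  brown solid: 82 × 3/16 = 15.375
  brown white-spotted: 82 × 1/16 = 5.125
Contribution of black solid: (62 − 46.125)² / 46.125 = 5.4638

5.464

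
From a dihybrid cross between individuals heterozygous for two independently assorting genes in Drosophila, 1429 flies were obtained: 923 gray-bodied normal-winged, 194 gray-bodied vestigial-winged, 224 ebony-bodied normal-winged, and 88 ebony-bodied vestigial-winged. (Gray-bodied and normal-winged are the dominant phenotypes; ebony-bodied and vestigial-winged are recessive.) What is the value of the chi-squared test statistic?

45.300

A dihybrid F₂ with independent assortment and complete dominance at both loci gives a 9:3:3:1 phenotypic ratio.
Under the 9:3:3:1 hypothesis (Σ ratio = 16, N = 1429):
  gray-bodied normal-winged: 1429 × 9/16 = 803.8125
  gray-bodied vestigial-winged: 1429 × 3/16 = 267.9375
  ebony-bodied normal-winged: 1429 × 3/16 = 267.9375
  ebony-bodied vestigial-winged: 1429 × 1/16 = 89.3125
χ² = Σ (O − E)² / E
  gray-bodied normal-winged: (923 − 803.8125)² / 803.8125 = 17.6729
  gray-bodied vestigial-winged: (194 − 267.9375)² / 267.9375 = 20.4031
  ebony-bodied normal-winged: (224 − 267.9375)² / 267.9375 = 7.2051
  ebony-bodied vestigial-winged: (88 − 89.3125)² / 89.3125 = 0.0193
χ² = 17.6729 + 20.4031 + 7.2051 + 0.0193 = 45.3004 ≈ 45.300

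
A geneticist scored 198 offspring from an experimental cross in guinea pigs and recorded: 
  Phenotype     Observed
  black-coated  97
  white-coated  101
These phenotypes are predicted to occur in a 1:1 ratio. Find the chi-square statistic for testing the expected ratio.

0.081

Under the 1:1 hypothesis (Σ ratio = 2, N = 198):
  black-coated: 198 × 1/2 = 99
  white-coated: 198 × 1/2 = 99
χ² = Σ (O − E)² / E
  black-coated: (97 − 99)² / 99 = 0.0404
  white-coated: (101 − 99)² / 99 = 0.0404
χ² = 0.0404 + 0.0404 = 0.0808 ≈ 0.081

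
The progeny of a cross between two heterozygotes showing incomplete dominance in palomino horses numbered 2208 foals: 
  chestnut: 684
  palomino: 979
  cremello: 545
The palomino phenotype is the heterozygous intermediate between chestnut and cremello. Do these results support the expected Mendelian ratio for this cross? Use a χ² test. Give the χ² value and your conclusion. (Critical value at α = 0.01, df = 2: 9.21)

45.807; not consistent

With incomplete dominance, a heterozygote × heterozygote cross gives a 1:2:1 phenotypic ratio.
Total ratio parts = 4. Expected numbers out of 2208:
  chestnut: 2208 × 1/4 = 552
  palomino: 2208 × 2/4 = 1104
  cremello: 2208 × 1/4 = 552
χ² = Σ (O − E)² / E
  chestnut: (684 − 552)² / 552 = 31.5652
  palomino: (979 − 1104)² / 1104 = 14.1531
  cremello: (545 − 552)² / 552 = 0.0888
χ² = 31.5652 + 14.1531 + 0.0888 = 45.8071 ≈ 45.807
Degrees of freedom = 3 − 1 = 2; critical value at α = 0.01 is 9.21.
Since 45.807 > 9.21, we reject the null hypothesis — the data do not fit the 1:2:1 ratio.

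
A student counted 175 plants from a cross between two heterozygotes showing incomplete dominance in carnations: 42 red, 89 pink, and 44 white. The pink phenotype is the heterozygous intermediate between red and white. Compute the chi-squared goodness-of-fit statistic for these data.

With incomplete dominance, a heterozygote × heterozygote cross gives a 1:2:1 phenotypic ratio.
Total ratio parts = 4. Expected numbers out of 175:
  red: 175 × 1/4 = 43.75
  pink: 175 × 2/4 = 87.5
  white: 175 × 1/4 = 43.75
χ² = Σ (O − E)² / E
  red: (42 − 43.75)² / 43.75 = 0.0700
  pink: (89 − 87.5)² / 87.5 = 0.0257
  white: (44 − 43.75)² / 43.75 = 0.0014
χ² = 0.0700 + 0.0257 + 0.0014 = 0.0971 ≈ 0.097

0.097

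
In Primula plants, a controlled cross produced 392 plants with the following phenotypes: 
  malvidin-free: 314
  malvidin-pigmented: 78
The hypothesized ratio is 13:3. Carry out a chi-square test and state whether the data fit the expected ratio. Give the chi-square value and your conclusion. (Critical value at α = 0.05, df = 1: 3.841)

The 13:3 ratio has 16 parts, so with N = 392 the expected counts are:
  malvidin-free: 392 × 13/16 = 318.5
  malvidin-pigmented: 392 × 3/16 = 73.5
χ² = Σ (O − E)² / E
  malvidin-free: (314 − 318.5)² / 318.5 = 0.0636
  malvidin-pigmented: (78 − 73.5)² / 73.5 = 0.2755
χ² = 0.0636 + 0.2755 = 0.3391 ≈ 0.339
Degrees of freedom = 2 − 1 = 1; critical value at α = 0.05 is 3.841.
Since 0.339 < 3.841, we fail to reject the null hypothesis — the data are consistent with the 13:3 ratio.

0.339; consistent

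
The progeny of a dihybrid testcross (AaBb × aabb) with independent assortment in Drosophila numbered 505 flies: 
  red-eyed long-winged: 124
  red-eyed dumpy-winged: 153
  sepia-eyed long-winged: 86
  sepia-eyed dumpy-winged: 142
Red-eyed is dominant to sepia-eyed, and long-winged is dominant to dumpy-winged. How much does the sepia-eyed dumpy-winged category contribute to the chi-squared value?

A dihybrid testcross with independent assortment gives a 1:1:1:1 ratio.
Expected counts for N = 505 under a 1:1:1:1 ratio (total parts = 4):
  red-eyed long-winged: 505 × 1/4 = 126.25
  red-eyed dumpy-winged: 505 × 1/4 = 126.25
  sepia-eyed long-winged: 505 × 1/4 = 126.25
  sepia-eyed dumpy-winged: 505 × 1/4 = 126.25
Contribution of sepia-eyed dumpy-winged: (142 − 126.25)² / 126.25 = 1.9649

1.965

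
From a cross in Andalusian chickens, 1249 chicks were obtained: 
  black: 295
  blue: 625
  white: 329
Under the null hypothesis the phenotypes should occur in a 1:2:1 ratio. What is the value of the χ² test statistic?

1.852

The 1:2:1 ratio has 4 parts, so with N = 1249 the expected counts are:
  black: 1249 × 1/4 = 312.25
  blue: 1249 × 2/4 = 624.5
  white: 1249 × 1/4 = 312.25
χ² = Σ (O − E)² / E
  black: (295 − 312.25)² / 312.25 = 0.9530
  blue: (625 − 624.5)² / 624.5 = 0.0004
  white: (329 − 312.25)² / 312.25 = 0.8985
χ² = 0.9530 + 0.0004 + 0.8985 = 1.8519 ≈ 1.852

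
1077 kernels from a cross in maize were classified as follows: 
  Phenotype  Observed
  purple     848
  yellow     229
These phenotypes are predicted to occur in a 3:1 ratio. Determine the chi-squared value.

Expected counts for N = 1077 under a 3:1 ratio (total parts = 4):
  purple: 1077 × 3/4 = 807.75
  yellow: 1077 × 1/4 = 269.25
χ² = Σ (O − E)² / E
  purple: (848 − 807.75)² / 807.75 = 2.0056
  yellow: (229 − 269.25)² / 269.25 = 6.0169
χ² = 2.0056 + 6.0169 = 8.0225 ≈ 8.023

8.023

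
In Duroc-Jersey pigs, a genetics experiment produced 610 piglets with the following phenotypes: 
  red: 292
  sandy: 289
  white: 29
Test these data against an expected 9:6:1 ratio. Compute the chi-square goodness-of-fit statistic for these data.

25.671

Under the 9:6:1 hypothesis (Σ ratio = 16, N = 610):
  red: 610 × 9/16 = 343.125
  sandy: 610 × 6/16 = 228.75
  white: 610 × 1/16 = 38.125
χ² = Σ (O − E)² / E
  red: (292 − 343.125)² / 343.125 = 7.6175
  sandy: (289 − 228.75)² / 228.75 = 15.8691
  white: (29 − 38.125)² / 38.125 = 2.1840
χ² = 7.6175 + 15.8691 + 2.1840 = 25.6706 ≈ 25.671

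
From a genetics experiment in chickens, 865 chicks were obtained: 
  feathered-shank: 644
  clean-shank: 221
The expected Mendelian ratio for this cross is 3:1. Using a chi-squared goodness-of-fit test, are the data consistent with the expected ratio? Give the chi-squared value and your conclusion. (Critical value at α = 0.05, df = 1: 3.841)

0.139; consistent

Expected counts for N = 865 under a 3:1 ratio (total parts = 4):
  feathered-shank: 865 × 3/4 = 648.75
  clean-shank: 865 × 1/4 = 216.25
χ² = Σ (O − E)² / E
  feathered-shank: (644 − 648.75)² / 648.75 = 0.0348
  clean-shank: (221 − 216.25)² / 216.25 = 0.1043
χ² = 0.0348 + 0.1043 = 0.1391 ≈ 0.139
Degrees of freedom = 2 − 1 = 1; critical value at α = 0.05 is 3.841.
Since 0.139 < 3.841, we fail to reject the null hypothesis — the data are consistent with the 3:1 ratio.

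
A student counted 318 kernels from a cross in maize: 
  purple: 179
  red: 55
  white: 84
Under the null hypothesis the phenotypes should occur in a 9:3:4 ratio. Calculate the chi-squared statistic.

Total ratio parts = 16. Expected numbers out of 318:
  purple: 318 × 9/16 = 178.875
  red: 318 × 3/16 = 59.625
  white: 318 × 4/16 = 79.5
χ² = Σ (O − E)² / E
  purple: (179 − 178.875)² / 178.875 = 0.0001
  red: (55 − 59.625)² / 59.625 = 0.3588
  white: (84 − 79.5)² / 79.5 = 0.2547
χ² = 0.0001 + 0.3588 + 0.2547 = 0.6136 ≈ 0.614

0.614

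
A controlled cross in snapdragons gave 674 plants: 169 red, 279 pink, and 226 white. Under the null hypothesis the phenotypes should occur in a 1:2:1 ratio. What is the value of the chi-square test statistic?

Total ratio parts = 4. Expected numbers out of 674:
  red: 674 × 1/4 = 168.5
  pink: 674 × 2/4 = 337
  white: 674 × 1/4 = 168.5
χ² = Σ (O − E)² / E
  red: (169 − 168.5)² / 168.5 = 0.0015
  pink: (279 − 337)² / 337 = 9.9822
  white: (226 − 168.5)² / 168.5 = 19.6217
χ² = 0.0015 + 9.9822 + 19.6217 = 29.6054 ≈ 29.605

29.605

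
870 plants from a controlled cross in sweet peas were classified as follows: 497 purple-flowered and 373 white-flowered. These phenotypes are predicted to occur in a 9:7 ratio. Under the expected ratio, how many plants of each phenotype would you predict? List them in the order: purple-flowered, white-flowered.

The 9:7 ratio has 16 parts, so with N = 870 the expected counts are:
  purple-flowered: 870 × 9/16 = 489.375
  white-flowered: 870 × 7/16 = 380.625

489.375, 380.625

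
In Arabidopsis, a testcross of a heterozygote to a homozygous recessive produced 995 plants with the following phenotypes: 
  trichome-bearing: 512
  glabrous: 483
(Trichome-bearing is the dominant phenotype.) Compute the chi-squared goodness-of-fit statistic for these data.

0.845

A testcross of a heterozygote (Aa × aa) gives a 1:1 phenotypic ratio.
The 1:1 ratio has 2 parts, so with N = 995 the expected counts are:
  trichome-bearing: 995 × 1/2 = 497.5
  glabrous: 995 × 1/2 = 497.5
χ² = Σ (O − E)² / E
  trichome-bearing: (512 − 497.5)² / 497.5 = 0.4226
  glabrous: (483 − 497.5)² / 497.5 = 0.4226
χ² = 0.4226 + 0.4226 = 0.8452 ≈ 0.845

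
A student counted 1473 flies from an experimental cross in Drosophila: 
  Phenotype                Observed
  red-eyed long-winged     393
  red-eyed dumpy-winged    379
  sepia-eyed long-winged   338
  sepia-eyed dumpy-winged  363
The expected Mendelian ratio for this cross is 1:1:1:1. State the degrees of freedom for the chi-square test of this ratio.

A goodness-of-fit test with 4 phenotype classes has df = 4 − 1 = 3.

3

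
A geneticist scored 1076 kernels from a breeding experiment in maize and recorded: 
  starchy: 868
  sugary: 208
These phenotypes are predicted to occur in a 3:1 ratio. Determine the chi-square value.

The 3:1 ratio has 4 parts, so with N = 1076 the expected counts are:
  starchy: 1076 × 3/4 = 807
  sugary: 1076 × 1/4 = 269
χ² = Σ (O − E)² / E
  starchy: (868 − 807)² / 807 = 4.6109
  sugary: (208 − 269)² / 269 = 13.8327
χ² = 4.6109 + 13.8327 = 18.4436 ≈ 18.444

18.444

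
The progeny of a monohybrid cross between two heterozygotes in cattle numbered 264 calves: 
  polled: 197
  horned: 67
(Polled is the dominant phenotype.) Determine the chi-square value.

For a monohybrid cross between heterozygotes with complete dominance, the expected phenotypic ratio is 3:1.
Total ratio parts = 4. Expected numbers out of 264:
  polled: 264 × 3/4 = 198
  horned: 264 × 1/4 = 66
χ² = Σ (O − E)² / E
  polled: (197 − 198)² / 198 = 0.0051
  horned: (67 − 66)² / 66 = 0.0152
χ² = 0.0051 + 0.0152 = 0.0203 ≈ 0.020

0.020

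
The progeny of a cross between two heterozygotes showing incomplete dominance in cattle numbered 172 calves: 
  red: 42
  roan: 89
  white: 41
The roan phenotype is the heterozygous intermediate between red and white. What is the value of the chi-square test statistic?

0.221

With incomplete dominance, a heterozygote × heterozygote cross gives a 1:2:1 phenotypic ratio.
The 1:2:1 ratio has 4 parts, so with N = 172 the expected counts are:
  red: 172 × 1/4 = 43
  roan: 172 × 2/4 = 86
  white: 172 × 1/4 = 43
χ² = Σ (O − E)² / E
  red: (42 − 43)² / 43 = 0.0233
  roan: (89 − 86)² / 86 = 0.1047
  white: (41 − 43)² / 43 = 0.0930
χ² = 0.0233 + 0.1047 + 0.0930 = 0.221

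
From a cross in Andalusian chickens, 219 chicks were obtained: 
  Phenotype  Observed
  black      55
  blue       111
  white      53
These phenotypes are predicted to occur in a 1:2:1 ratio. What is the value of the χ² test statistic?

Expected counts for N = 219 under a 1:2:1 ratio (total parts = 4):
  black: 219 × 1/4 = 54.75
  blue: 219 × 2/4 = 109.5
  white: 219 × 1/4 = 54.75
χ² = Σ (O − E)² / E
  black: (55 − 54.75)² / 54.75 = 0.0011
  blue: (111 − 109.5)² / 109.5 = 0.0205
  white: (53 − 54.75)² / 54.75 = 0.0559
χ² = 0.0011 + 0.0205 + 0.0559 = 0.0775 ≈ 0.078

0.078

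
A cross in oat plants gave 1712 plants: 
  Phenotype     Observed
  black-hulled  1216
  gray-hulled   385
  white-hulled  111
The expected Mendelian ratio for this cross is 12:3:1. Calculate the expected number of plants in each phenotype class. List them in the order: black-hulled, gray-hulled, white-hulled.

Under the 12:3:1 hypothesis (Σ ratio = 16, N = 1712):
  black-hulled: 1712 × 12/16 = 1284
  gray-hulled: 1712 × 3/16 = 321
  white-hulled: 1712 × 1/16 = 107

1284, 321, 107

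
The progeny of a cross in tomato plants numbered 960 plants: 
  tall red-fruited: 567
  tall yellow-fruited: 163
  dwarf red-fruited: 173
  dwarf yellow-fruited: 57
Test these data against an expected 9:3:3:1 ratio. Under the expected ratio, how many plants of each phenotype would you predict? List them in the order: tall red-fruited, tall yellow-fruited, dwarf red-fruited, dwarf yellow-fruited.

540, 180, 180, 60

Under the 9:3:3:1 hypothesis (Σ ratio = 16, N = 960):
  tall red-fruited: 960 × 9/16 = 540
  tall yellow-fruited: 960 × 3/16 = 180
  dwarf red-fruited: 960 × 3/16 = 180
  dwarf yellow-fruited: 960 × 1/16 = 60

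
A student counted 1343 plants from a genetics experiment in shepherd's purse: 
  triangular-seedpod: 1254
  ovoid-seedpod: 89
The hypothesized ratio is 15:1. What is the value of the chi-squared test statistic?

0.326

Total ratio parts = 16. Expected numbers out of 1343:
  triangular-seedpod: 1343 × 15/16 = 1259.0625
  ovoid-seedpod: 1343 × 1/16 = 83.9375
χ² = Σ (O − E)² / E
  triangular-seedpod: (1254 − 1259.0625)² / 1259.0625 = 0.0204
  ovoid-seedpod: (89 − 83.9375)² / 83.9375 = 0.3053
χ² = 0.0204 + 0.3053 = 0.3257 ≈ 0.326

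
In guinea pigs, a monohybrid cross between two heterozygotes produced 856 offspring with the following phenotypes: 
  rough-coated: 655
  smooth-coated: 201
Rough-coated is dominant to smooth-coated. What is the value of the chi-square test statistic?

For a monohybrid cross between heterozygotes with complete dominance, the expected phenotypic ratio is 3:1.
The 3:1 ratio has 4 parts, so with N = 856 the expected counts are:
  rough-coated: 856 × 3/4 = 642
  smooth-coated: 856 × 1/4 = 214
χ² = Σ (O − E)² / E
  rough-coated: (655 − 642)² / 642 = 0.2632
  smooth-coated: (201 − 214)² / 214 = 0.7897
χ² = 0.2632 + 0.7897 = 1.0529 ≈ 1.053

1.053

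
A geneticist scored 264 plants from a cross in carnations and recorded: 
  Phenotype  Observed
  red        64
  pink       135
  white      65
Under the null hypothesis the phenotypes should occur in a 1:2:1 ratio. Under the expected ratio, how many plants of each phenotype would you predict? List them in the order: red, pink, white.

66, 132, 66

Expected counts for N = 264 under a 1:2:1 ratio (total parts = 4):
  red: 264 × 1/4 = 66
  pink: 264 × 2/4 = 132
  white: 264 × 1/4 = 66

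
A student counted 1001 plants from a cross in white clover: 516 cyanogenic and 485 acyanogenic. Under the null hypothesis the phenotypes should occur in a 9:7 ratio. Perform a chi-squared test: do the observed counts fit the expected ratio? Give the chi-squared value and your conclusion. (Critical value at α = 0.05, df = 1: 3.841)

Total ratio parts = 16. Expected numbers out of 1001:
  cyanogenic: 1001 × 9/16 = 563.0625
  acyanogenic: 1001 × 7/16 = 437.9375
χ² = Σ (O − E)² / E
  cyanogenic: (516 − 563.0625)² / 563.0625 = 3.9336
  acyanogenic: (485 − 437.9375)² / 437.9375 = 5.0575
χ² = 3.9336 + 5.0575 = 8.9911 ≈ 8.991
Degrees of freedom = 2 − 1 = 1; critical value at α = 0.05 is 3.841.
Since 8.991 > 3.841, we reject the null hypothesis — the data do not fit the 9:7 ratio.

8.991; not consistent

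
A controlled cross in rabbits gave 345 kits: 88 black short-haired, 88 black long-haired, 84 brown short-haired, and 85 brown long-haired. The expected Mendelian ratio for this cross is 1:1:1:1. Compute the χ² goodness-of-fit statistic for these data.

Total ratio parts = 4. Expected numbers out of 345:
  black short-haired: 345 × 1/4 = 86.25
  black long-haired: 345 × 1/4 = 86.25
  brown short-haired: 345 × 1/4 = 86.25
  brown long-haired: 345 × 1/4 = 86.25
χ² = Σ (O − E)² / E
  black short-haired: (88 − 86.25)² / 86.25 = 0.0355
  black long-haired: (88 − 86.25)² / 86.25 = 0.0355
  brown short-haired: (84 − 86.25)² / 86.25 = 0.0587
  brown long-haired: (85 − 86.25)² / 86.25 = 0.0181
χ² = 0.0355 + 0.0355 + 0.0587 + 0.0181 = 0.1478 ≈ 0.148

0.148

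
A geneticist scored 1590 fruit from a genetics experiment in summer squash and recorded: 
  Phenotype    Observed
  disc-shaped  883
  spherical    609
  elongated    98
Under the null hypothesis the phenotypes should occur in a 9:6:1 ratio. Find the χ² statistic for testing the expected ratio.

Total ratio parts = 16. Expected numbers out of 1590:
  disc-shaped: 1590 × 9/16 = 894.375
  spherical: 1590 × 6/16 = 596.25
  elongated: 1590 × 1/16 = 99.375
χ² = Σ (O − E)² / E
  disc-shaped: (883 − 894.375)² / 894.375 = 0.1447
  spherical: (609 − 596.25)² / 596.25 = 0.2726
  elongated: (98 − 99.375)² / 99.375 = 0.0190
χ² = 0.1447 + 0.2726 + 0.0190 = 0.4363 ≈ 0.436

0.436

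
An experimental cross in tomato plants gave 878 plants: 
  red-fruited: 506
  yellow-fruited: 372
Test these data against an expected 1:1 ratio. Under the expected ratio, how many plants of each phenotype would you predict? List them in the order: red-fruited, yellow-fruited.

Under the 1:1 hypothesis (Σ ratio = 2, N = 878):
  red-fruited: 878 × 1/2 = 439
  yellow-fruited: 878 × 1/2 = 439

439, 439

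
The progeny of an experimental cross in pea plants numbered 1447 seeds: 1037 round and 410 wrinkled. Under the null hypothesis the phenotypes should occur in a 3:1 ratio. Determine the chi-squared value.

8.581

Expected counts for N = 1447 under a 3:1 ratio (total parts = 4):
  round: 1447 × 3/4 = 1085.25
  wrinkled: 1447 × 1/4 = 361.75
χ² = Σ (O − E)² / E
  round: (1037 − 1085.25)² / 1085.25 = 2.1452
  wrinkled: (410 − 361.75)² / 361.75 = 6.4356
χ² = 2.1452 + 6.4356 = 8.5808 ≈ 8.581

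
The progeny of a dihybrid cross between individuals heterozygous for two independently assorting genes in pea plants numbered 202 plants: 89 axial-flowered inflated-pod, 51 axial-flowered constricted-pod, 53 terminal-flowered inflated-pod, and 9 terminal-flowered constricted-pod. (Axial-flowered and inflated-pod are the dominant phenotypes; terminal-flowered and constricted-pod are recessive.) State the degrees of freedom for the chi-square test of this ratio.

A dihybrid F₂ with independent assortment and complete dominance at both loci gives a 9:3:3:1 phenotypic ratio.
A goodness-of-fit test with 4 phenotype classes has df = 4 − 1 = 3.

3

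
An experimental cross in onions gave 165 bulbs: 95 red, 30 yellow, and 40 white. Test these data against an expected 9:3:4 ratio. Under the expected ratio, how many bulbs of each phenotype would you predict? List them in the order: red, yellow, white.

92.8125, 30.9375, 41.25

Expected counts for N = 165 under a 9:3:4 ratio (total parts = 16):
  red: 165 × 9/16 = 92.8125
  yellow: 165 × 3/16 = 30.9375
  white: 165 × 4/16 = 41.25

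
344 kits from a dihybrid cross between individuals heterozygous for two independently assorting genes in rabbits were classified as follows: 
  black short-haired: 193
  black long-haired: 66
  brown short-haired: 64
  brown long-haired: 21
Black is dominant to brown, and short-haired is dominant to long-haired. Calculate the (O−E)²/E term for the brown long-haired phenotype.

A dihybrid F₂ with independent assortment and complete dominance at both loci gives a 9:3:3:1 phenotypic ratio.
Under the 9:3:3:1 hypothesis (Σ ratio = 16, N = 344):
  black short-haired: 344 × 9/16 = 193.5
  black long-haired: 344 × 3/16 = 64.5
  brown short-haired: 344 × 3/16 = 64.5
  brown long-haired: 344 × 1/16 = 21.5
Contribution of brown long-haired: (21 − 21.5)² / 21.5 = 0.0116

0.012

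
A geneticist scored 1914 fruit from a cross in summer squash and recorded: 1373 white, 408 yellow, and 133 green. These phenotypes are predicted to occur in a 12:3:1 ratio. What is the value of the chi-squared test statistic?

10.941

The 12:3:1 ratio has 16 parts, so with N = 1914 the expected counts are:
  white: 1914 × 12/16 = 1435.5
  yellow: 1914 × 3/16 = 358.875
  green: 1914 × 1/16 = 119.625
χ² = Σ (O − E)² / E
  white: (1373 − 1435.5)² / 1435.5 = 2.7212
  yellow: (408 − 358.875)² / 358.875 = 6.7245
  green: (133 − 119.625)² / 119.625 = 1.4954
χ² = 2.7212 + 6.7245 + 1.4954 = 10.9411 ≈ 10.941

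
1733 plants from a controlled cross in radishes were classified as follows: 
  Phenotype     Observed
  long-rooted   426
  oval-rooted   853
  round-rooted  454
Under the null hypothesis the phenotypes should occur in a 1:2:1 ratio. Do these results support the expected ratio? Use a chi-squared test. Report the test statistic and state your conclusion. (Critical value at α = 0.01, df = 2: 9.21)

Total ratio parts = 4. Expected numbers out of 1733:
  long-rooted: 1733 × 1/4 = 433.25
  oval-rooted: 1733 × 2/4 = 866.5
  round-rooted: 1733 × 1/4 = 433.25
χ² = Σ (O − E)² / E
  long-rooted: (426 − 433.25)² / 433.25 = 0.1213
  oval-rooted: (853 − 866.5)² / 866.5 = 0.2103
  round-rooted: (454 − 433.25)² / 433.25 = 0.9938
χ² = 0.1213 + 0.2103 + 0.9938 = 1.3254 ≈ 1.325
Degrees of freedom = 3 − 1 = 2; critical value at α = 0.01 is 9.21.
Since 1.325 < 9.21, we fail to reject the null hypothesis — the data are consistent with the 1:2:1 ratio.

1.325; consistent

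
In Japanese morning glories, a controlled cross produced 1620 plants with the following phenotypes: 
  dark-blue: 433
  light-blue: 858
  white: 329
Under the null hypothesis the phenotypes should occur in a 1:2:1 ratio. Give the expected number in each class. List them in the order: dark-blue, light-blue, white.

The 1:2:1 ratio has 4 parts, so with N = 1620 the expected counts are:
  dark-blue: 1620 × 1/4 = 405
  light-blue: 1620 × 2/4 = 810
  white: 1620 × 1/4 = 405

405, 810, 405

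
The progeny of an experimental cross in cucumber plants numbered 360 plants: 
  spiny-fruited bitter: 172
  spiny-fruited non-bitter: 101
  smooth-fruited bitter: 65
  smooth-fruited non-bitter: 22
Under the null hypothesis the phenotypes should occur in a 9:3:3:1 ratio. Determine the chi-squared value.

21.323

The 9:3:3:1 ratio has 16 parts, so with N = 360 the expected counts are:
  spiny-fruited bitter: 360 × 9/16 = 202.5
  spiny-fruited non-bitter: 360 × 3/16 = 67.5
  smooth-fruited bitter: 360 × 3/16 = 67.5
  smooth-fruited non-bitter: 360 × 1/16 = 22.5
χ² = Σ (O − E)² / E
  spiny-fruited bitter: (172 − 202.5)² / 202.5 = 4.5938
  spiny-fruited non-bitter: (101 − 67.5)² / 67.5 = 16.6259
  smooth-fruited bitter: (65 − 67.5)² / 67.5 = 0.0926
  smooth-fruited non-bitter: (22 − 22.5)² / 22.5 = 0.0111
χ² = 4.5938 + 16.6259 + 0.0926 + 0.0111 = 21.3234 ≈ 21.323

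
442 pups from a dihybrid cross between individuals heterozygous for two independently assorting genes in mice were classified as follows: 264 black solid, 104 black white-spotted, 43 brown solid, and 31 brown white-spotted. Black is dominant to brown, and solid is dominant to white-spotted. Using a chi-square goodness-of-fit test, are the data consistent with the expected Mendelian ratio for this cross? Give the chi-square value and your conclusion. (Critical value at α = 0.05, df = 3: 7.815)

25.934; not consistent

A dihybrid F₂ with independent assortment and complete dominance at both loci gives a 9:3:3:1 phenotypic ratio.
The 9:3:3:1 ratio has 16 parts, so with N = 442 the expected counts are:
  black solid: 442 × 9/16 = 248.625
  black white-spotted: 442 × 3/16 = 82.875
  brown solid: 442 × 3/16 = 82.875
  brown white-spotted: 442 × 1/16 = 27.625
χ² = Σ (O − E)² / E
  black solid: (264 − 248.625)² / 248.625 = 0.9508
  black white-spotted: (104 − 82.875)² / 82.875 = 5.3848
  brown solid: (43 − 82.875)² / 82.875 = 19.1857
  brown white-spotted: (31 − 27.625)² / 27.625 = 0.4123
χ² = 0.9508 + 5.3848 + 19.1857 + 0.4123 = 25.9336 ≈ 25.934
Degrees of freedom = 4 − 1 = 3; critical value at α = 0.05 is 7.815.
Since 25.934 > 7.815, we reject the null hypothesis — the data do not fit the 9:3:3:1 ratio.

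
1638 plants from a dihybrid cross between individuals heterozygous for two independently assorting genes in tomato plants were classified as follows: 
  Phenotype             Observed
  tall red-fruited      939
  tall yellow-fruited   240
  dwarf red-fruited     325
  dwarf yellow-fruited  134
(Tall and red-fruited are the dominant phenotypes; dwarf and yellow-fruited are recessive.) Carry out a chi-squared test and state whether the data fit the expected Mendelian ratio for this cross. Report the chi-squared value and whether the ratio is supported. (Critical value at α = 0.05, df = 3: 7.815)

25.818; not consistent

A dihybrid F₂ with independent assortment and complete dominance at both loci gives a 9:3:3:1 phenotypic ratio.
Total ratio parts = 16. Expected numbers out of 1638:
  tall red-fruited: 1638 × 9/16 = 921.375
  tall yellow-fruited: 1638 × 3/16 = 307.125
  dwarf red-fruited: 1638 × 3/16 = 307.125
  dwarf yellow-fruited: 1638 × 1/16 = 102.375
χ² = Σ (O − E)² / E
  tall red-fruited: (939 − 921.375)² / 921.375 = 0.3371
  tall yellow-fruited: (240 − 307.125)² / 307.125 = 14.6708
  dwarf red-fruited: (325 − 307.125)² / 307.125 = 1.0403
  dwarf yellow-fruited: (134 − 102.375)² / 102.375 = 9.7694
χ² = 0.3371 + 14.6708 + 1.0403 + 9.7694 = 25.8176 ≈ 25.818
Degrees of freedom = 4 − 1 = 3; critical value at α = 0.05 is 7.815.
Since 25.818 > 7.815, we reject the null hypothesis — the data do not fit the 9:3:3:1 ratio.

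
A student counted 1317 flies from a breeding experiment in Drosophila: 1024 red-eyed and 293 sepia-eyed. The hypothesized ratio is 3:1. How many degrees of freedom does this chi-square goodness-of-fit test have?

1

A goodness-of-fit test with 2 phenotype classes has df = 2 − 1 = 1.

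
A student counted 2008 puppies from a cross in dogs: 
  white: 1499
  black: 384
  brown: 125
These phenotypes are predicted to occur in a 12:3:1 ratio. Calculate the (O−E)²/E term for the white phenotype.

0.033

Under the 12:3:1 hypothesis (Σ ratio = 16, N = 2008):
  white: 2008 × 12/16 = 1506
  black: 2008 × 3/16 = 376.5
  brown: 2008 × 1/16 = 125.5
Contribution of white: (1499 − 1506)² / 1506 = 0.0325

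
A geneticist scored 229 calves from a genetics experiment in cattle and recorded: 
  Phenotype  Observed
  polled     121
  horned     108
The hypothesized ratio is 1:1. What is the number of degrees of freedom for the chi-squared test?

1

A goodness-of-fit test with 2 phenotype classes has df = 2 − 1 = 1.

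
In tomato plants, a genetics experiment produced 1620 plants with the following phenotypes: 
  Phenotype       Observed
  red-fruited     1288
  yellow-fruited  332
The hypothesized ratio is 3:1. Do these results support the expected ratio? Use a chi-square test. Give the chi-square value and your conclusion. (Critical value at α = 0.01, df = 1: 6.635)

17.544; not consistent

Total ratio parts = 4. Expected numbers out of 1620:
  red-fruited: 1620 × 3/4 = 1215
  yellow-fruited: 1620 × 1/4 = 405
χ² = Σ (O − E)² / E
  red-fruited: (1288 − 1215)² / 1215 = 4.3860
  yellow-fruited: (332 − 405)² / 405 = 13.1580
χ² = 4.3860 + 13.1580 = 17.544
Degrees of freedom = 2 − 1 = 1; critical value at α = 0.01 is 6.635.
Since 17.544 > 6.635, we reject the null hypothesis — the data do not fit the 3:1 ratio.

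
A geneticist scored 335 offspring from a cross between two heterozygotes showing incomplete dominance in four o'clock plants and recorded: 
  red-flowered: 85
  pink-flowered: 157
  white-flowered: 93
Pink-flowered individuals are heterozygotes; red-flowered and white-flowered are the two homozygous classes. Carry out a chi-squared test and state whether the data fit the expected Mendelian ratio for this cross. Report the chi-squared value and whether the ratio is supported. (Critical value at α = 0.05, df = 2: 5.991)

1.699; consistent

With incomplete dominance, a heterozygote × heterozygote cross gives a 1:2:1 phenotypic ratio.
The 1:2:1 ratio has 4 parts, so with N = 335 the expected counts are:
  red-flowered: 335 × 1/4 = 83.75
  pink-flowered: 335 × 2/4 = 167.5
  white-flowered: 335 × 1/4 = 83.75
χ² = Σ (O − E)² / E
  red-flowered: (85 − 83.75)² / 83.75 = 0.0187
  pink-flowered: (157 − 167.5)² / 167.5 = 0.6582
  white-flowered: (93 − 83.75)² / 83.75 = 1.0216
χ² = 0.0187 + 0.6582 + 1.0216 = 1.6985 ≈ 1.699
Degrees of freedom = 3 − 1 = 2; critical value at α = 0.05 is 5.991.
Since 1.699 < 5.991, we fail to reject the null hypothesis — the data are consistent with the 1:2:1 ratio.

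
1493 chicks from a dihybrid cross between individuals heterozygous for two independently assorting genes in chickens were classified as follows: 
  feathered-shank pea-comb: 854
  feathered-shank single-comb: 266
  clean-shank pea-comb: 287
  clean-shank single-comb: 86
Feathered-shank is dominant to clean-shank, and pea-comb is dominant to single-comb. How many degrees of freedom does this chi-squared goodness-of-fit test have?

A dihybrid F₂ with independent assortment and complete dominance at both loci gives a 9:3:3:1 phenotypic ratio.
A goodness-of-fit test with 4 phenotype classes has df = 4 − 1 = 3.

3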